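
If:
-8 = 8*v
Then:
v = -1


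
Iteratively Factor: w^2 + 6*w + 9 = (w + 3)*(w + 3)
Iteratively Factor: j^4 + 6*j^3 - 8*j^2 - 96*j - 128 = (j - 4)*(j^3 + 10*j^2 + 32*j + 32) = (j - 4)*(j + 4)*(j^2 + 6*j + 8) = (j - 4)*(j + 4)^2*(j + 2)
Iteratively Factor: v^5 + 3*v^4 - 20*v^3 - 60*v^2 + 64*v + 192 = (v + 2)*(v^4 + v^3 - 22*v^2 - 16*v + 96) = (v + 2)*(v + 3)*(v^3 - 2*v^2 - 16*v + 32) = (v - 2)*(v + 2)*(v + 3)*(v^2 - 16) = (v - 4)*(v - 2)*(v + 2)*(v + 3)*(v + 4)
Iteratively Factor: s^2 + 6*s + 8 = (s + 2)*(s + 4)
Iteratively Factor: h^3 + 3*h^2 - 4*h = (h)*(h^2 + 3*h - 4) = h*(h - 1)*(h + 4)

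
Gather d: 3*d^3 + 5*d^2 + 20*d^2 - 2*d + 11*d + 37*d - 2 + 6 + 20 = 3*d^3 + 25*d^2 + 46*d + 24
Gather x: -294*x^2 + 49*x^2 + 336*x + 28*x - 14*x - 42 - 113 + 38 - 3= -245*x^2 + 350*x - 120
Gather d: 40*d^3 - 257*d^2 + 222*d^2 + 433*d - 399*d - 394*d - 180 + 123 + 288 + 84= 40*d^3 - 35*d^2 - 360*d + 315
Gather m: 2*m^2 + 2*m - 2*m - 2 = 2*m^2 - 2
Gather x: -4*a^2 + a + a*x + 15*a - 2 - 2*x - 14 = -4*a^2 + 16*a + x*(a - 2) - 16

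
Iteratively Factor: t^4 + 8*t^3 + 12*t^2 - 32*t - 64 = (t + 4)*(t^3 + 4*t^2 - 4*t - 16) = (t - 2)*(t + 4)*(t^2 + 6*t + 8) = (t - 2)*(t + 4)^2*(t + 2)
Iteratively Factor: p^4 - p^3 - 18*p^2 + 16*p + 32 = (p + 4)*(p^3 - 5*p^2 + 2*p + 8) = (p - 4)*(p + 4)*(p^2 - p - 2) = (p - 4)*(p + 1)*(p + 4)*(p - 2)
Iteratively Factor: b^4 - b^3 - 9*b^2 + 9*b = (b + 3)*(b^3 - 4*b^2 + 3*b) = b*(b + 3)*(b^2 - 4*b + 3) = b*(b - 1)*(b + 3)*(b - 3)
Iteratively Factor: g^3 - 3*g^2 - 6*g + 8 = (g - 4)*(g^2 + g - 2) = (g - 4)*(g + 2)*(g - 1)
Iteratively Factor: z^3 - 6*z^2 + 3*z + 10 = (z + 1)*(z^2 - 7*z + 10) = (z - 2)*(z + 1)*(z - 5)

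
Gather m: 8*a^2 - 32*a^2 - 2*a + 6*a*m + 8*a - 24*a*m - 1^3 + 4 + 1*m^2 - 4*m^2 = -24*a^2 - 18*a*m + 6*a - 3*m^2 + 3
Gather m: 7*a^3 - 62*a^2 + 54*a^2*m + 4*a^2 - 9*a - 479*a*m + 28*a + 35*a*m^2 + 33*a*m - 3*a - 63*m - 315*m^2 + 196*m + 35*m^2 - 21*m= 7*a^3 - 58*a^2 + 16*a + m^2*(35*a - 280) + m*(54*a^2 - 446*a + 112)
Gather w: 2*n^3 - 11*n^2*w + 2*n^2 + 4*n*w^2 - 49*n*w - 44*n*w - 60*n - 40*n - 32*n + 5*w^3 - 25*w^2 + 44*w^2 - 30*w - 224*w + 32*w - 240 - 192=2*n^3 + 2*n^2 - 132*n + 5*w^3 + w^2*(4*n + 19) + w*(-11*n^2 - 93*n - 222) - 432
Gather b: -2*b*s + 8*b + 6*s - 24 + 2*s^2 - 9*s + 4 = b*(8 - 2*s) + 2*s^2 - 3*s - 20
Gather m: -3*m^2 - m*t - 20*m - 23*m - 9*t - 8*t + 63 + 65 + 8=-3*m^2 + m*(-t - 43) - 17*t + 136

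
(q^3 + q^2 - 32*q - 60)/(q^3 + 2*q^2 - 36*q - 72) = (q + 5)/(q + 6)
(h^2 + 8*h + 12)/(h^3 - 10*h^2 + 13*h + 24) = (h^2 + 8*h + 12)/(h^3 - 10*h^2 + 13*h + 24)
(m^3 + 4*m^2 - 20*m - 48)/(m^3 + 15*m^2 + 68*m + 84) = (m - 4)/(m + 7)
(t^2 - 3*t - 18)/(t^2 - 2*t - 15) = (t - 6)/(t - 5)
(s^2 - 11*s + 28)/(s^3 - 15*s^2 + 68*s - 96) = (s - 7)/(s^2 - 11*s + 24)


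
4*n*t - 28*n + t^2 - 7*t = (4*n + t)*(t - 7)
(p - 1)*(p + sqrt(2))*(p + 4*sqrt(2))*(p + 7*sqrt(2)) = p^4 - p^3 + 12*sqrt(2)*p^3 - 12*sqrt(2)*p^2 + 78*p^2 - 78*p + 56*sqrt(2)*p - 56*sqrt(2)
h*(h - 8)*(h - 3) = h^3 - 11*h^2 + 24*h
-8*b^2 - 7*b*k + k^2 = (-8*b + k)*(b + k)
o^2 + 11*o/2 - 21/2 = (o - 3/2)*(o + 7)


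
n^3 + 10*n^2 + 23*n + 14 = (n + 1)*(n + 2)*(n + 7)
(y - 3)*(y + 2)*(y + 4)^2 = y^4 + 7*y^3 + 2*y^2 - 64*y - 96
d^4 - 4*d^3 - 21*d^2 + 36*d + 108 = (d - 6)*(d - 3)*(d + 2)*(d + 3)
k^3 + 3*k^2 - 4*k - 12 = (k - 2)*(k + 2)*(k + 3)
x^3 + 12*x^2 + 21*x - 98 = (x - 2)*(x + 7)^2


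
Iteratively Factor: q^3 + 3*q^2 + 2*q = (q + 2)*(q^2 + q) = q*(q + 2)*(q + 1)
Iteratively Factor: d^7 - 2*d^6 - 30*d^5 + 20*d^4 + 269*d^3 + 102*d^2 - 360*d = (d + 3)*(d^6 - 5*d^5 - 15*d^4 + 65*d^3 + 74*d^2 - 120*d) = (d + 2)*(d + 3)*(d^5 - 7*d^4 - d^3 + 67*d^2 - 60*d) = (d - 4)*(d + 2)*(d + 3)*(d^4 - 3*d^3 - 13*d^2 + 15*d) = (d - 5)*(d - 4)*(d + 2)*(d + 3)*(d^3 + 2*d^2 - 3*d) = (d - 5)*(d - 4)*(d + 2)*(d + 3)^2*(d^2 - d) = (d - 5)*(d - 4)*(d - 1)*(d + 2)*(d + 3)^2*(d)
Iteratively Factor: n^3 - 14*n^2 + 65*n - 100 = (n - 4)*(n^2 - 10*n + 25) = (n - 5)*(n - 4)*(n - 5)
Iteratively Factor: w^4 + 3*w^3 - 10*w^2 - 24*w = (w - 3)*(w^3 + 6*w^2 + 8*w) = (w - 3)*(w + 4)*(w^2 + 2*w) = w*(w - 3)*(w + 4)*(w + 2)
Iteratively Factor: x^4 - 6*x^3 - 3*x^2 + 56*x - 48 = (x - 1)*(x^3 - 5*x^2 - 8*x + 48) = (x - 4)*(x - 1)*(x^2 - x - 12) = (x - 4)^2*(x - 1)*(x + 3)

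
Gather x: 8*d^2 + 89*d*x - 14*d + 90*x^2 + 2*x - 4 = 8*d^2 - 14*d + 90*x^2 + x*(89*d + 2) - 4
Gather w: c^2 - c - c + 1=c^2 - 2*c + 1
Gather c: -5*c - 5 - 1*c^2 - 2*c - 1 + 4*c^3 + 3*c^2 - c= 4*c^3 + 2*c^2 - 8*c - 6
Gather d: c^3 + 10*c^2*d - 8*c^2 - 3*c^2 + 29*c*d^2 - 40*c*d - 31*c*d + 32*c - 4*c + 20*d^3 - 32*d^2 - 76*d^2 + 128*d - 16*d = c^3 - 11*c^2 + 28*c + 20*d^3 + d^2*(29*c - 108) + d*(10*c^2 - 71*c + 112)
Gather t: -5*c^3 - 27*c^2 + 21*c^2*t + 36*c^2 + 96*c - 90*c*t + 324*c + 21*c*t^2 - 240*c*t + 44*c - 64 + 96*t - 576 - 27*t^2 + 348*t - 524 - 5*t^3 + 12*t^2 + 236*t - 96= -5*c^3 + 9*c^2 + 464*c - 5*t^3 + t^2*(21*c - 15) + t*(21*c^2 - 330*c + 680) - 1260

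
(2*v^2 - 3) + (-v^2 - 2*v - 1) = v^2 - 2*v - 4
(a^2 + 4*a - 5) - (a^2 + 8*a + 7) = -4*a - 12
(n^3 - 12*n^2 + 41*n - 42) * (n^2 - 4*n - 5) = n^5 - 16*n^4 + 84*n^3 - 146*n^2 - 37*n + 210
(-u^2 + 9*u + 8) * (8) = -8*u^2 + 72*u + 64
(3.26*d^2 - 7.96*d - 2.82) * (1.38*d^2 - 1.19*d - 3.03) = 4.4988*d^4 - 14.8642*d^3 - 4.297*d^2 + 27.4746*d + 8.5446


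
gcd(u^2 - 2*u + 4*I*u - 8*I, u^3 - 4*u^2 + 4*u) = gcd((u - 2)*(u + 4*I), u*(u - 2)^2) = u - 2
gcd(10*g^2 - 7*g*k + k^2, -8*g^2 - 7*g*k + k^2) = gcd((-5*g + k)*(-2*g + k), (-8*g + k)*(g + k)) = 1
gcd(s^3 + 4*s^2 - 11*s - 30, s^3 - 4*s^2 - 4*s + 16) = s + 2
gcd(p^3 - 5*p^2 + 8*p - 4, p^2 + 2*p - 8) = p - 2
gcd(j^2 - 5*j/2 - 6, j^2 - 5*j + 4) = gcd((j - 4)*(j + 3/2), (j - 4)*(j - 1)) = j - 4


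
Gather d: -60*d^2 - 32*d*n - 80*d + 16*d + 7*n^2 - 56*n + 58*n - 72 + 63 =-60*d^2 + d*(-32*n - 64) + 7*n^2 + 2*n - 9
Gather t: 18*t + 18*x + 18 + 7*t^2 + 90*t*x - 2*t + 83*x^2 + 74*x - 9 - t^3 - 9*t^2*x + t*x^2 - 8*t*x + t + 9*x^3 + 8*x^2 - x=-t^3 + t^2*(7 - 9*x) + t*(x^2 + 82*x + 17) + 9*x^3 + 91*x^2 + 91*x + 9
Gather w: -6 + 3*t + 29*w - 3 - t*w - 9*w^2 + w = 3*t - 9*w^2 + w*(30 - t) - 9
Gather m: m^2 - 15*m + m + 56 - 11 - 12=m^2 - 14*m + 33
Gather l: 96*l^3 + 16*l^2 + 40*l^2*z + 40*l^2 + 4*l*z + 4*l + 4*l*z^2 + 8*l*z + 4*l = 96*l^3 + l^2*(40*z + 56) + l*(4*z^2 + 12*z + 8)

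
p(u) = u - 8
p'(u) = 1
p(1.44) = -6.56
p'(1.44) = 1.00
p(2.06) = -5.94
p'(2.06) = 1.00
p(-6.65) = -14.65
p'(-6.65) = 1.00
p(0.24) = -7.76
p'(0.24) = 1.00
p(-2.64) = -10.64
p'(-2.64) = 1.00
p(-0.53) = -8.53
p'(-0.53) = 1.00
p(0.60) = -7.40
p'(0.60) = 1.00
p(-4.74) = -12.74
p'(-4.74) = 1.00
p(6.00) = -2.00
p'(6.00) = 1.00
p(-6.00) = -14.00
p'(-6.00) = 1.00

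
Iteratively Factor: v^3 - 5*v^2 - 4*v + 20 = (v + 2)*(v^2 - 7*v + 10) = (v - 5)*(v + 2)*(v - 2)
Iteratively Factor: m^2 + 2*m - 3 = (m + 3)*(m - 1)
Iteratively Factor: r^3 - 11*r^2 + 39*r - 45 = (r - 3)*(r^2 - 8*r + 15) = (r - 3)^2*(r - 5)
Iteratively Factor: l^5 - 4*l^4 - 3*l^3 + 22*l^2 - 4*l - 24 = (l - 2)*(l^4 - 2*l^3 - 7*l^2 + 8*l + 12) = (l - 3)*(l - 2)*(l^3 + l^2 - 4*l - 4) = (l - 3)*(l - 2)^2*(l^2 + 3*l + 2) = (l - 3)*(l - 2)^2*(l + 2)*(l + 1)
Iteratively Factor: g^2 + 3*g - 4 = (g - 1)*(g + 4)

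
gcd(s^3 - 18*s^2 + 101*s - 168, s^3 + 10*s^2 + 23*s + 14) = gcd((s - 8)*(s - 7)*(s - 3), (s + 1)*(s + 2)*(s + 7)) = 1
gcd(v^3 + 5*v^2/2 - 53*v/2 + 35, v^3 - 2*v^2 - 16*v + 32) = v - 2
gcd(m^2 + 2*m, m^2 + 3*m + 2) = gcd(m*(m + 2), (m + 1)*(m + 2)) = m + 2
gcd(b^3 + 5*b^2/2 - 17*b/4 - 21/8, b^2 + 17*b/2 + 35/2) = b + 7/2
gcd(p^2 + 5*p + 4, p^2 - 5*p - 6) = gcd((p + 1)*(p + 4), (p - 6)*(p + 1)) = p + 1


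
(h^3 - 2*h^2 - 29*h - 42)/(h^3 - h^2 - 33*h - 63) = (h + 2)/(h + 3)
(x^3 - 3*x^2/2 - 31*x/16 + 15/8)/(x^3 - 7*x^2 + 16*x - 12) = (x^2 + x/2 - 15/16)/(x^2 - 5*x + 6)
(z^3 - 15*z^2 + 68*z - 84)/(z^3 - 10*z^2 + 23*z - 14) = (z - 6)/(z - 1)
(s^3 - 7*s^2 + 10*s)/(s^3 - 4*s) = (s - 5)/(s + 2)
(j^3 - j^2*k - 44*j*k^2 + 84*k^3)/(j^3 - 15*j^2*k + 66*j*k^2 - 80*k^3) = (j^2 + j*k - 42*k^2)/(j^2 - 13*j*k + 40*k^2)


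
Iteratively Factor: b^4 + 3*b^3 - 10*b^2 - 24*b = (b - 3)*(b^3 + 6*b^2 + 8*b) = (b - 3)*(b + 2)*(b^2 + 4*b) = (b - 3)*(b + 2)*(b + 4)*(b)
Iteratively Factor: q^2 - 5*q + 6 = (q - 2)*(q - 3)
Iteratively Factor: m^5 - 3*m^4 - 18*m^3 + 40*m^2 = (m - 5)*(m^4 + 2*m^3 - 8*m^2) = (m - 5)*(m + 4)*(m^3 - 2*m^2) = m*(m - 5)*(m + 4)*(m^2 - 2*m) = m^2*(m - 5)*(m + 4)*(m - 2)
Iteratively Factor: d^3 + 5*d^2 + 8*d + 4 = (d + 1)*(d^2 + 4*d + 4) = (d + 1)*(d + 2)*(d + 2)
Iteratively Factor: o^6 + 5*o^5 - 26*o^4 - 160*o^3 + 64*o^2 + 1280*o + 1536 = (o - 4)*(o^5 + 9*o^4 + 10*o^3 - 120*o^2 - 416*o - 384) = (o - 4)^2*(o^4 + 13*o^3 + 62*o^2 + 128*o + 96) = (o - 4)^2*(o + 4)*(o^3 + 9*o^2 + 26*o + 24) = (o - 4)^2*(o + 4)^2*(o^2 + 5*o + 6) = (o - 4)^2*(o + 2)*(o + 4)^2*(o + 3)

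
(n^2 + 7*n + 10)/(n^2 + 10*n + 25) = (n + 2)/(n + 5)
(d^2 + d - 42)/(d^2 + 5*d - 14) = (d - 6)/(d - 2)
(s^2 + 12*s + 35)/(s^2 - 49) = (s + 5)/(s - 7)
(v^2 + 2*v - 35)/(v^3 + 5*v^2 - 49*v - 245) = (v - 5)/(v^2 - 2*v - 35)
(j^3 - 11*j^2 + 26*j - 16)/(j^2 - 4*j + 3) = (j^2 - 10*j + 16)/(j - 3)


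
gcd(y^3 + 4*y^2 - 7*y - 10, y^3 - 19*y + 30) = y^2 + 3*y - 10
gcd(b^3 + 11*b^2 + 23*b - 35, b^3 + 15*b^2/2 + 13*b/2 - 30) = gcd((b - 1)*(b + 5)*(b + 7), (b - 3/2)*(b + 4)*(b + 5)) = b + 5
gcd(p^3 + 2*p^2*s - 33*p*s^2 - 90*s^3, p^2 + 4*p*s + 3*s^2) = p + 3*s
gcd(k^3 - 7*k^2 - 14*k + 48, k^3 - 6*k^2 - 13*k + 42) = k^2 + k - 6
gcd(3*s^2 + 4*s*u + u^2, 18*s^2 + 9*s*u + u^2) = 3*s + u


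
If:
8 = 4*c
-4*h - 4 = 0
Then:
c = 2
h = -1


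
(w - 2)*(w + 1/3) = w^2 - 5*w/3 - 2/3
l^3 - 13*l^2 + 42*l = l*(l - 7)*(l - 6)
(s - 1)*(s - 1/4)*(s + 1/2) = s^3 - 3*s^2/4 - 3*s/8 + 1/8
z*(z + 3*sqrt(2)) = z^2 + 3*sqrt(2)*z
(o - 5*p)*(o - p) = o^2 - 6*o*p + 5*p^2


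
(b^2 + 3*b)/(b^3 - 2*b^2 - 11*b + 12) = b/(b^2 - 5*b + 4)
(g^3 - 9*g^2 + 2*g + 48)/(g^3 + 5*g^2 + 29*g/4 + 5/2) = 4*(g^2 - 11*g + 24)/(4*g^2 + 12*g + 5)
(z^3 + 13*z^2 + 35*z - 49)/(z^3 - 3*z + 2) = (z^2 + 14*z + 49)/(z^2 + z - 2)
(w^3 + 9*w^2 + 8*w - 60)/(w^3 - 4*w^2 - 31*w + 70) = (w + 6)/(w - 7)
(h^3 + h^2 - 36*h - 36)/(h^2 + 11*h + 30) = (h^2 - 5*h - 6)/(h + 5)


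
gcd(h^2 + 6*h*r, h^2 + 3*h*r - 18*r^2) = h + 6*r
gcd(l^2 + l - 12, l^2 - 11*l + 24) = l - 3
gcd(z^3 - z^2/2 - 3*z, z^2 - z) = z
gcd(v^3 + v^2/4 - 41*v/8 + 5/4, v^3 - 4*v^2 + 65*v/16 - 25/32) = v - 1/4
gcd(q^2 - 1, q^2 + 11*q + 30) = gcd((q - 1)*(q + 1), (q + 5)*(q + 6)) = 1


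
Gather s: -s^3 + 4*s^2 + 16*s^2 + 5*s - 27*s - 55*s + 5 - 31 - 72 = -s^3 + 20*s^2 - 77*s - 98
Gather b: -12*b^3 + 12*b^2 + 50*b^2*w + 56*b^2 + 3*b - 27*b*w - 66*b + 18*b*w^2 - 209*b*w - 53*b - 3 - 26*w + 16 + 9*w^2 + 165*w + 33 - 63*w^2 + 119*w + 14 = -12*b^3 + b^2*(50*w + 68) + b*(18*w^2 - 236*w - 116) - 54*w^2 + 258*w + 60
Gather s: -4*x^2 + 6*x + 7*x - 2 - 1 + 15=-4*x^2 + 13*x + 12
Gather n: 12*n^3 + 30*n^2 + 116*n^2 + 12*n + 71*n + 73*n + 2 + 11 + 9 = 12*n^3 + 146*n^2 + 156*n + 22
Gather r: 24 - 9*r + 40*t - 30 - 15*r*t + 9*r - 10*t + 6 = -15*r*t + 30*t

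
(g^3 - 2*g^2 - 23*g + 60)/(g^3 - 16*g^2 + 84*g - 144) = (g^2 + 2*g - 15)/(g^2 - 12*g + 36)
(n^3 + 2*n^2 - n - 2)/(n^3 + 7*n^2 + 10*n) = (n^2 - 1)/(n*(n + 5))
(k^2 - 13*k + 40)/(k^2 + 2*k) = (k^2 - 13*k + 40)/(k*(k + 2))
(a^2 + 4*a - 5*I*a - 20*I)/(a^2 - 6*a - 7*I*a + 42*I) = (a^2 + a*(4 - 5*I) - 20*I)/(a^2 - a*(6 + 7*I) + 42*I)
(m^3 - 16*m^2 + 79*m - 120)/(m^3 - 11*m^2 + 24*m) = (m - 5)/m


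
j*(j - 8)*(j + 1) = j^3 - 7*j^2 - 8*j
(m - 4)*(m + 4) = m^2 - 16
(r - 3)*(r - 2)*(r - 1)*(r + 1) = r^4 - 5*r^3 + 5*r^2 + 5*r - 6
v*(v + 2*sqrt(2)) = v^2 + 2*sqrt(2)*v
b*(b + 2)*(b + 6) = b^3 + 8*b^2 + 12*b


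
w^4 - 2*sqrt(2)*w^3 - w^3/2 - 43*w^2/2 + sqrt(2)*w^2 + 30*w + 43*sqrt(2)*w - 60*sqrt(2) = (w - 4)*(w - 3/2)*(w + 5)*(w - 2*sqrt(2))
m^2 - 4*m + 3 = (m - 3)*(m - 1)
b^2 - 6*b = b*(b - 6)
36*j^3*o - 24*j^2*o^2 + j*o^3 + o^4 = o*(-3*j + o)*(-2*j + o)*(6*j + o)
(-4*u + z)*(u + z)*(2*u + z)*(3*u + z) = -24*u^4 - 38*u^3*z - 13*u^2*z^2 + 2*u*z^3 + z^4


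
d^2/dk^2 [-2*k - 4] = 0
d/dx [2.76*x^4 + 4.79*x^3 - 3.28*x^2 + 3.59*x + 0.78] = 11.04*x^3 + 14.37*x^2 - 6.56*x + 3.59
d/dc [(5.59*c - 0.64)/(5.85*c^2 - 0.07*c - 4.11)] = (-32.7015*c^2 + 7.488*c - 23.0197)/(34.2225*c^4 - 0.819*c^3 - 48.0821*c^2 + 0.5754*c + 16.8921)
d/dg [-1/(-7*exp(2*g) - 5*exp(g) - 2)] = (-14*exp(g) - 5)*exp(g)/(7*exp(2*g) + 5*exp(g) + 2)^2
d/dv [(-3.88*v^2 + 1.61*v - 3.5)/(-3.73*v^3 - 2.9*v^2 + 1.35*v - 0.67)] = (-14.4724*v^4 + 12.0106*v^3 - 39.734*v^2 - 15.1008*v + 3.6463)/(13.9129*v^6 + 21.634*v^5 - 1.661*v^4 - 2.8318*v^3 + 5.7085*v^2 - 1.809*v + 0.4489)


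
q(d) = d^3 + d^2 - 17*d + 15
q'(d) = 3*d^2 + 2*d - 17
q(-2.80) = 48.49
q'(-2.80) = 0.92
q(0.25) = 10.83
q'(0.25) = -16.31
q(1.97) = -6.96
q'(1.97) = -1.42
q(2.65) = -4.42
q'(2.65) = 9.37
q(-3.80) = 39.17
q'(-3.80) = 18.72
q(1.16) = -1.81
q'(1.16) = -10.64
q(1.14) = -1.60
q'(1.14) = -10.82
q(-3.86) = 38.01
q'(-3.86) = 19.98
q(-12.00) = -1365.00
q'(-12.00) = 391.00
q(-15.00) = -2880.00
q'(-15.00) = 628.00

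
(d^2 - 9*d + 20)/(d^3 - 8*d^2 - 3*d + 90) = (d - 4)/(d^2 - 3*d - 18)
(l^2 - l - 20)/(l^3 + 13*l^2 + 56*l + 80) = (l - 5)/(l^2 + 9*l + 20)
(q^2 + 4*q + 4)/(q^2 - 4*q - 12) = (q + 2)/(q - 6)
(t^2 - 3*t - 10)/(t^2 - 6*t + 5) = (t + 2)/(t - 1)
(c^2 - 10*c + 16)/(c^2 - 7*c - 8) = (c - 2)/(c + 1)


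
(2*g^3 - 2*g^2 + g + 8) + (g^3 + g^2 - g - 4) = 3*g^3 - g^2 + 4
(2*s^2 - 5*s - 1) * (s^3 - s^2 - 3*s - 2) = 2*s^5 - 7*s^4 - 2*s^3 + 12*s^2 + 13*s + 2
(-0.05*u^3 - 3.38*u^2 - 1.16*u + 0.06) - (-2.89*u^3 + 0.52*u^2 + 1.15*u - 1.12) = 2.84*u^3 - 3.9*u^2 - 2.31*u + 1.18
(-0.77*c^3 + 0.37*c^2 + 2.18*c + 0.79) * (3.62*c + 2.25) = -2.7874*c^4 - 0.3931*c^3 + 8.7241*c^2 + 7.7648*c + 1.7775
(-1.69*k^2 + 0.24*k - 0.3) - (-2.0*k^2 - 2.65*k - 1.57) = 0.31*k^2 + 2.89*k + 1.27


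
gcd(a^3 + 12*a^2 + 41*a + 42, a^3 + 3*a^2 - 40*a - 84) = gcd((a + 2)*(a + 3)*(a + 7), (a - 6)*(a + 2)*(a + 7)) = a^2 + 9*a + 14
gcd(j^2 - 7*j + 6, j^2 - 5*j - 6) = j - 6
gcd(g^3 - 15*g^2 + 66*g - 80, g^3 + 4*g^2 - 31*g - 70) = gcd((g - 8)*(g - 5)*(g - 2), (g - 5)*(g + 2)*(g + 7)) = g - 5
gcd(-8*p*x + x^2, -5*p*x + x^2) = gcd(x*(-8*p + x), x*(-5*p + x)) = x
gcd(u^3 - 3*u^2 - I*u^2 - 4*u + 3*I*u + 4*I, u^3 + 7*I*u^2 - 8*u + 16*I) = u - I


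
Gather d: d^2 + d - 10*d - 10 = d^2 - 9*d - 10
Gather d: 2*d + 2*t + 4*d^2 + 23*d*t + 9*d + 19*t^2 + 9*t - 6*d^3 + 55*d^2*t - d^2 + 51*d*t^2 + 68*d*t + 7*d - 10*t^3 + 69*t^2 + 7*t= -6*d^3 + d^2*(55*t + 3) + d*(51*t^2 + 91*t + 18) - 10*t^3 + 88*t^2 + 18*t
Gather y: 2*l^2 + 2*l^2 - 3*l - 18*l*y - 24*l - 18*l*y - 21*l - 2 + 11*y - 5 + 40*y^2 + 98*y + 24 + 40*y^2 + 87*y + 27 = 4*l^2 - 48*l + 80*y^2 + y*(196 - 36*l) + 44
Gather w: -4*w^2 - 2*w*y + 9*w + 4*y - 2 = -4*w^2 + w*(9 - 2*y) + 4*y - 2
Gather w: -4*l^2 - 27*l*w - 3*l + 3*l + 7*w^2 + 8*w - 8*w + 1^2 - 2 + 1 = -4*l^2 - 27*l*w + 7*w^2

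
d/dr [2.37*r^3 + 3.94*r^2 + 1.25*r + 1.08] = 7.11*r^2 + 7.88*r + 1.25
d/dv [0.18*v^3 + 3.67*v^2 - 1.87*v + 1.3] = 0.54*v^2 + 7.34*v - 1.87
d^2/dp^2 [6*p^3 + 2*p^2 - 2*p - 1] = 36*p + 4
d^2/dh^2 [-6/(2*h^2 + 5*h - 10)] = 12*(4*h^2 + 10*h - (4*h + 5)^2 - 20)/(2*h^2 + 5*h - 10)^3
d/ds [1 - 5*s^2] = -10*s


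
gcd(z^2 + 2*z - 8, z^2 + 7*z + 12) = z + 4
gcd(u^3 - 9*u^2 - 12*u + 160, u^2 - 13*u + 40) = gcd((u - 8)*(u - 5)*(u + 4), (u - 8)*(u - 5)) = u^2 - 13*u + 40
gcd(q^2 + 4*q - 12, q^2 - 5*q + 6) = q - 2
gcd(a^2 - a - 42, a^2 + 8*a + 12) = a + 6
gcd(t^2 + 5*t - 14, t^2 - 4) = t - 2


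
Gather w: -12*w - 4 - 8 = -12*w - 12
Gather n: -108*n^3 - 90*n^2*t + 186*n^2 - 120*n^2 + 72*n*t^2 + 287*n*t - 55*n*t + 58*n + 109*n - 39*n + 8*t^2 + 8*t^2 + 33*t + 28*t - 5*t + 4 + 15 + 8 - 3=-108*n^3 + n^2*(66 - 90*t) + n*(72*t^2 + 232*t + 128) + 16*t^2 + 56*t + 24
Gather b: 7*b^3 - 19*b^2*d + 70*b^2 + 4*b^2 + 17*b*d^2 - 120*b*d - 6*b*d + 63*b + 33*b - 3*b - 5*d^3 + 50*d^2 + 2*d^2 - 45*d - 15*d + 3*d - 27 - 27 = 7*b^3 + b^2*(74 - 19*d) + b*(17*d^2 - 126*d + 93) - 5*d^3 + 52*d^2 - 57*d - 54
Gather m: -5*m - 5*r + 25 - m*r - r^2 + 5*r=m*(-r - 5) - r^2 + 25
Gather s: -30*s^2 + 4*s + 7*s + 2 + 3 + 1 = -30*s^2 + 11*s + 6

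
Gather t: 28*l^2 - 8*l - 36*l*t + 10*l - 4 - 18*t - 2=28*l^2 + 2*l + t*(-36*l - 18) - 6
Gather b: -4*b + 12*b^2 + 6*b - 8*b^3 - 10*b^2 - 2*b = -8*b^3 + 2*b^2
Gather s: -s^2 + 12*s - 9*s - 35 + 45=-s^2 + 3*s + 10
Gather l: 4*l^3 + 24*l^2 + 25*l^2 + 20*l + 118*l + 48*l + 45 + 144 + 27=4*l^3 + 49*l^2 + 186*l + 216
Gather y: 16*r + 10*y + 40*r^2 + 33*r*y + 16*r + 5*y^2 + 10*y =40*r^2 + 32*r + 5*y^2 + y*(33*r + 20)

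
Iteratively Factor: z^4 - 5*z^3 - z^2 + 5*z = (z + 1)*(z^3 - 6*z^2 + 5*z) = (z - 1)*(z + 1)*(z^2 - 5*z) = (z - 5)*(z - 1)*(z + 1)*(z)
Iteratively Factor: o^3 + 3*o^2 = (o)*(o^2 + 3*o) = o^2*(o + 3)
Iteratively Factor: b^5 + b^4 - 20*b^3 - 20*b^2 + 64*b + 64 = (b + 2)*(b^4 - b^3 - 18*b^2 + 16*b + 32) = (b - 2)*(b + 2)*(b^3 + b^2 - 16*b - 16) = (b - 2)*(b + 1)*(b + 2)*(b^2 - 16) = (b - 4)*(b - 2)*(b + 1)*(b + 2)*(b + 4)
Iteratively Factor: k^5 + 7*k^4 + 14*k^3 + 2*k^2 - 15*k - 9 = (k + 3)*(k^4 + 4*k^3 + 2*k^2 - 4*k - 3) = (k + 3)^2*(k^3 + k^2 - k - 1) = (k + 1)*(k + 3)^2*(k^2 - 1) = (k - 1)*(k + 1)*(k + 3)^2*(k + 1)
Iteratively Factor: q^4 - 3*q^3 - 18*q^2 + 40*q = (q - 2)*(q^3 - q^2 - 20*q) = q*(q - 2)*(q^2 - q - 20) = q*(q - 2)*(q + 4)*(q - 5)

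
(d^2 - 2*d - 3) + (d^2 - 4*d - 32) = 2*d^2 - 6*d - 35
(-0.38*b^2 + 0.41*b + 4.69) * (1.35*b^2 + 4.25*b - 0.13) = -0.513*b^4 - 1.0615*b^3 + 8.1234*b^2 + 19.8792*b - 0.6097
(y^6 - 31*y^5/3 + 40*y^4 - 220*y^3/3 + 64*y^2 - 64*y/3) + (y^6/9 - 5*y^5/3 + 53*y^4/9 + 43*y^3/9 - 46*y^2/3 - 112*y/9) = 10*y^6/9 - 12*y^5 + 413*y^4/9 - 617*y^3/9 + 146*y^2/3 - 304*y/9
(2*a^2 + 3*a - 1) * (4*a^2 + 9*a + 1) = 8*a^4 + 30*a^3 + 25*a^2 - 6*a - 1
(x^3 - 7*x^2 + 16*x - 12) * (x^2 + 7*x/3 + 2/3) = x^5 - 14*x^4/3 + x^3/3 + 62*x^2/3 - 52*x/3 - 8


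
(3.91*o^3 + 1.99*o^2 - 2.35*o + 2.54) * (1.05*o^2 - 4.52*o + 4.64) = 4.1055*o^5 - 15.5837*o^4 + 6.6801*o^3 + 22.5226*o^2 - 22.3848*o + 11.7856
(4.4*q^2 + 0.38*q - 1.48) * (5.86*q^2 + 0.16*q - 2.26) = 25.784*q^4 + 2.9308*q^3 - 18.556*q^2 - 1.0956*q + 3.3448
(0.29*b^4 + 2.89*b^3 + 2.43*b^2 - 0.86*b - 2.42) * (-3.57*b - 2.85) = -1.0353*b^5 - 11.1438*b^4 - 16.9116*b^3 - 3.8553*b^2 + 11.0904*b + 6.897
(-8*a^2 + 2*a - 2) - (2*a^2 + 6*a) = -10*a^2 - 4*a - 2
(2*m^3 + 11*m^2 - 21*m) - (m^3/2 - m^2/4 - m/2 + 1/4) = 3*m^3/2 + 45*m^2/4 - 41*m/2 - 1/4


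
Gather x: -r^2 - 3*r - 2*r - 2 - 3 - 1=-r^2 - 5*r - 6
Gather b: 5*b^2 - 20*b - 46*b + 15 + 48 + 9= 5*b^2 - 66*b + 72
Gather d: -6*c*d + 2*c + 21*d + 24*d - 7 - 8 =2*c + d*(45 - 6*c) - 15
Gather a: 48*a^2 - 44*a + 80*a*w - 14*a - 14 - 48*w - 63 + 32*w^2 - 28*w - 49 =48*a^2 + a*(80*w - 58) + 32*w^2 - 76*w - 126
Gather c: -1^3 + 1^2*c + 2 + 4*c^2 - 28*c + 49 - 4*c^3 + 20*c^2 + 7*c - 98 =-4*c^3 + 24*c^2 - 20*c - 48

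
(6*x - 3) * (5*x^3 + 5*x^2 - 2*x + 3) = 30*x^4 + 15*x^3 - 27*x^2 + 24*x - 9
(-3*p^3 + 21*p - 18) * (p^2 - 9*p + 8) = -3*p^5 + 27*p^4 - 3*p^3 - 207*p^2 + 330*p - 144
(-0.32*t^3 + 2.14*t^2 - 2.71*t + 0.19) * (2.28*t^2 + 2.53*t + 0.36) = -0.7296*t^5 + 4.0696*t^4 - 0.879799999999999*t^3 - 5.6527*t^2 - 0.4949*t + 0.0684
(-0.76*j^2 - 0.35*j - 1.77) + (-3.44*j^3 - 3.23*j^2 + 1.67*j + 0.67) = -3.44*j^3 - 3.99*j^2 + 1.32*j - 1.1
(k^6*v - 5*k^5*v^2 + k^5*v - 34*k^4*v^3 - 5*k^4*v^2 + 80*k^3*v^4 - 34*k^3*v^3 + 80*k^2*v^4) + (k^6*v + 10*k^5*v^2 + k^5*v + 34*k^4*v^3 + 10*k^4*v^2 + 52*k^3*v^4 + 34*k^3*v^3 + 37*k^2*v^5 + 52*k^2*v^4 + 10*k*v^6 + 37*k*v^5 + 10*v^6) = 2*k^6*v + 5*k^5*v^2 + 2*k^5*v + 5*k^4*v^2 + 132*k^3*v^4 + 37*k^2*v^5 + 132*k^2*v^4 + 10*k*v^6 + 37*k*v^5 + 10*v^6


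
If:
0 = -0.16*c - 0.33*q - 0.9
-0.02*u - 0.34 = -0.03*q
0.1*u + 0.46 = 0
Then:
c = -22.68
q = 8.27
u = -4.60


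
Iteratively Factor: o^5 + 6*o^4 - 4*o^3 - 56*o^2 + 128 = (o + 2)*(o^4 + 4*o^3 - 12*o^2 - 32*o + 64) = (o + 2)*(o + 4)*(o^3 - 12*o + 16) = (o - 2)*(o + 2)*(o + 4)*(o^2 + 2*o - 8) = (o - 2)*(o + 2)*(o + 4)^2*(o - 2)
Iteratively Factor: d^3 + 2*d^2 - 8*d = (d + 4)*(d^2 - 2*d) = d*(d + 4)*(d - 2)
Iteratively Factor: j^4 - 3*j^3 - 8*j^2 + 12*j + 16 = (j + 2)*(j^3 - 5*j^2 + 2*j + 8) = (j + 1)*(j + 2)*(j^2 - 6*j + 8) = (j - 2)*(j + 1)*(j + 2)*(j - 4)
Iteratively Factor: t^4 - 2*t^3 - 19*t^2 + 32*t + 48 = (t - 4)*(t^3 + 2*t^2 - 11*t - 12) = (t - 4)*(t - 3)*(t^2 + 5*t + 4) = (t - 4)*(t - 3)*(t + 4)*(t + 1)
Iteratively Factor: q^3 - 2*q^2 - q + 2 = (q + 1)*(q^2 - 3*q + 2) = (q - 1)*(q + 1)*(q - 2)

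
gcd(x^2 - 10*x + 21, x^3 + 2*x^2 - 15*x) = x - 3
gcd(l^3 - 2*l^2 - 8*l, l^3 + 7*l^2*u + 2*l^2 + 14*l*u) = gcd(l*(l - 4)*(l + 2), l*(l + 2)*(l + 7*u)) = l^2 + 2*l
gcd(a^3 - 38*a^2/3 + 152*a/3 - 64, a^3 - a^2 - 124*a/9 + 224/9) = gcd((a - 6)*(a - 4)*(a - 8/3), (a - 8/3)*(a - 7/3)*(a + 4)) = a - 8/3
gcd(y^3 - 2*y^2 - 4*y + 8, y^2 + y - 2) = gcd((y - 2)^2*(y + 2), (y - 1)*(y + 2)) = y + 2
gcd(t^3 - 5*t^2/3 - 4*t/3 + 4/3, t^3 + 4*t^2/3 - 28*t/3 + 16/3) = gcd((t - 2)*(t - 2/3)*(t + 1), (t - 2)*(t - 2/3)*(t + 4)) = t^2 - 8*t/3 + 4/3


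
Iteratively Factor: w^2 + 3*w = (w)*(w + 3)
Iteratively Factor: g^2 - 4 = (g + 2)*(g - 2)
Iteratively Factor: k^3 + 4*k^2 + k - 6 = (k + 3)*(k^2 + k - 2) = (k + 2)*(k + 3)*(k - 1)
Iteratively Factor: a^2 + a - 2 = (a + 2)*(a - 1)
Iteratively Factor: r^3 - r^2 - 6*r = (r + 2)*(r^2 - 3*r) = r*(r + 2)*(r - 3)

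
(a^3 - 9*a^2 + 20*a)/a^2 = a - 9 + 20/a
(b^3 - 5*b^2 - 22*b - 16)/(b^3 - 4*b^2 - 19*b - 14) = (b - 8)/(b - 7)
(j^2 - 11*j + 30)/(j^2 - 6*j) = (j - 5)/j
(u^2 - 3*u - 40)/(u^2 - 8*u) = (u + 5)/u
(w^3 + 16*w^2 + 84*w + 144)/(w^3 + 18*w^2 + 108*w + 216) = (w + 4)/(w + 6)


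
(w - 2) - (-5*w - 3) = 6*w + 1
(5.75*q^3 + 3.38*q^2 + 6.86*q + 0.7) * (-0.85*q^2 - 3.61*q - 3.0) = -4.8875*q^5 - 23.6305*q^4 - 35.2828*q^3 - 35.4996*q^2 - 23.107*q - 2.1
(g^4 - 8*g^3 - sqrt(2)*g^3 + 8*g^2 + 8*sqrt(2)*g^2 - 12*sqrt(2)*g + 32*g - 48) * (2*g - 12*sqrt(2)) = 2*g^5 - 14*sqrt(2)*g^4 - 16*g^4 + 40*g^3 + 112*sqrt(2)*g^3 - 120*sqrt(2)*g^2 - 128*g^2 - 384*sqrt(2)*g + 192*g + 576*sqrt(2)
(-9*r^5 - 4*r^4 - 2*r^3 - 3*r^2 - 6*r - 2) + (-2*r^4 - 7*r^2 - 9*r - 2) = -9*r^5 - 6*r^4 - 2*r^3 - 10*r^2 - 15*r - 4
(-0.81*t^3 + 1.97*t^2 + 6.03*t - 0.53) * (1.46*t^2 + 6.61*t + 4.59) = -1.1826*t^5 - 2.4779*t^4 + 18.1076*t^3 + 48.1268*t^2 + 24.1744*t - 2.4327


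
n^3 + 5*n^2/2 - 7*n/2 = n*(n - 1)*(n + 7/2)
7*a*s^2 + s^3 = s^2*(7*a + s)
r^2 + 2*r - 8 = (r - 2)*(r + 4)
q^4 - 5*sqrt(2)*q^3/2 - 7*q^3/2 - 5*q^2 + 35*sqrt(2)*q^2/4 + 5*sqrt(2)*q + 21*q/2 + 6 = (q - 4)*(q + 1/2)*(q - 3*sqrt(2))*(q + sqrt(2)/2)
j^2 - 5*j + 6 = (j - 3)*(j - 2)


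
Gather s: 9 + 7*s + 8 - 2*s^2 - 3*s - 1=-2*s^2 + 4*s + 16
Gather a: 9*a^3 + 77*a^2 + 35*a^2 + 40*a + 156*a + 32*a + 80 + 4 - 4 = 9*a^3 + 112*a^2 + 228*a + 80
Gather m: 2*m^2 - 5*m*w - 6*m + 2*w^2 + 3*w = 2*m^2 + m*(-5*w - 6) + 2*w^2 + 3*w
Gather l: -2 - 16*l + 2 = -16*l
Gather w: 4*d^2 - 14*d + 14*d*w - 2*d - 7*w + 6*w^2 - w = 4*d^2 - 16*d + 6*w^2 + w*(14*d - 8)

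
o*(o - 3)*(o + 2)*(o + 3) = o^4 + 2*o^3 - 9*o^2 - 18*o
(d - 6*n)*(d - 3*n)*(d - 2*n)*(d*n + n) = d^4*n - 11*d^3*n^2 + d^3*n + 36*d^2*n^3 - 11*d^2*n^2 - 36*d*n^4 + 36*d*n^3 - 36*n^4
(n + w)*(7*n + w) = 7*n^2 + 8*n*w + w^2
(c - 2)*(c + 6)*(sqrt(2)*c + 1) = sqrt(2)*c^3 + c^2 + 4*sqrt(2)*c^2 - 12*sqrt(2)*c + 4*c - 12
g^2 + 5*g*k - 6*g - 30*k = (g - 6)*(g + 5*k)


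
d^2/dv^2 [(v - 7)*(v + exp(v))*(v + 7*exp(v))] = 8*v^2*exp(v) + 28*v*exp(2*v) - 24*v*exp(v) + 6*v - 168*exp(2*v) - 96*exp(v) - 14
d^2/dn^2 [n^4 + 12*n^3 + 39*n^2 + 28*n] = 12*n^2 + 72*n + 78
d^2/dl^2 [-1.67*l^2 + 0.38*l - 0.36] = -3.34000000000000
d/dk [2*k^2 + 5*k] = 4*k + 5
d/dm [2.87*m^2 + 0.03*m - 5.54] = 5.74*m + 0.03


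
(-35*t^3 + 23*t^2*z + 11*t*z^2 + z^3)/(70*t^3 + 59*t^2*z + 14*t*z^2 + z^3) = (-t + z)/(2*t + z)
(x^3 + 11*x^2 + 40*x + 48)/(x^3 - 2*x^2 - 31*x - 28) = (x^2 + 7*x + 12)/(x^2 - 6*x - 7)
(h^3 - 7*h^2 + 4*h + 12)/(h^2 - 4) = (h^2 - 5*h - 6)/(h + 2)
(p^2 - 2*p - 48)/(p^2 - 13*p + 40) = (p + 6)/(p - 5)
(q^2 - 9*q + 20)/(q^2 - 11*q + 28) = (q - 5)/(q - 7)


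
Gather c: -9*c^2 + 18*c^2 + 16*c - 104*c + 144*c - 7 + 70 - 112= 9*c^2 + 56*c - 49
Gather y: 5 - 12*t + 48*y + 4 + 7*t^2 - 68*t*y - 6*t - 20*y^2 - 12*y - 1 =7*t^2 - 18*t - 20*y^2 + y*(36 - 68*t) + 8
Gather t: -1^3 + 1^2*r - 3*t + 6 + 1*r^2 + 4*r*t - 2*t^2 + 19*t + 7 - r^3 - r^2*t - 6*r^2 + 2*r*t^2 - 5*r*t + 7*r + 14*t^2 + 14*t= -r^3 - 5*r^2 + 8*r + t^2*(2*r + 12) + t*(-r^2 - r + 30) + 12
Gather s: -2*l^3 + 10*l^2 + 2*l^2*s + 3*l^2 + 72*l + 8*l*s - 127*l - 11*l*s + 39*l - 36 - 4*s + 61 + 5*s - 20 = -2*l^3 + 13*l^2 - 16*l + s*(2*l^2 - 3*l + 1) + 5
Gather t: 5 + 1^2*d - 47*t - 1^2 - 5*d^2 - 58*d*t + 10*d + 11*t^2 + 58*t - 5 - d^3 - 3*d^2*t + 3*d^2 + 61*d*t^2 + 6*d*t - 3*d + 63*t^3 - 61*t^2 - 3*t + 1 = -d^3 - 2*d^2 + 8*d + 63*t^3 + t^2*(61*d - 50) + t*(-3*d^2 - 52*d + 8)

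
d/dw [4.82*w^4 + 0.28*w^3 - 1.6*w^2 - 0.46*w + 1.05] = 19.28*w^3 + 0.84*w^2 - 3.2*w - 0.46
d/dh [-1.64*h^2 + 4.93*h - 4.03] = 4.93 - 3.28*h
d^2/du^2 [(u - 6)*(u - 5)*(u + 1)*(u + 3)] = 12*u^2 - 42*u - 22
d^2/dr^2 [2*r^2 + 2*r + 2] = 4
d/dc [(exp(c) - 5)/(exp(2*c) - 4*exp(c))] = (-exp(2*c) + 10*exp(c) - 20)*exp(-c)/(exp(2*c) - 8*exp(c) + 16)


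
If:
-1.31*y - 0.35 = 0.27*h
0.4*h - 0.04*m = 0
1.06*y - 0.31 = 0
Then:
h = -2.72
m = -27.15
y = 0.29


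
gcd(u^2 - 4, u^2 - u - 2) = u - 2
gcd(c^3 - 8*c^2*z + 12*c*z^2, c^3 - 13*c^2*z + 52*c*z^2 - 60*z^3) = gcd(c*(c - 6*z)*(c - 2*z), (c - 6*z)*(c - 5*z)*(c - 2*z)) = c^2 - 8*c*z + 12*z^2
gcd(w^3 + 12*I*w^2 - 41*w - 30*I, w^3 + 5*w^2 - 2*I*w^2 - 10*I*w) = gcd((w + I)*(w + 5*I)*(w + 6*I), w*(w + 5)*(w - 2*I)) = 1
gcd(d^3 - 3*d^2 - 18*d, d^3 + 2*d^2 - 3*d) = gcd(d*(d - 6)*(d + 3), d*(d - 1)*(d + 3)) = d^2 + 3*d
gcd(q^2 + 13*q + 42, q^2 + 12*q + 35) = q + 7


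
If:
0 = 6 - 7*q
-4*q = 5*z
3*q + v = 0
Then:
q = 6/7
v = -18/7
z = -24/35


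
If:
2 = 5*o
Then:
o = 2/5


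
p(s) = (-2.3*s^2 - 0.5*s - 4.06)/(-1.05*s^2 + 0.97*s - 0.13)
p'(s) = (-4.6*s - 0.5)/(-1.05*s^2 + 0.97*s - 0.13) + (2.1*s - 0.97)*(-2.3*s^2 - 0.5*s - 4.06)/(-1.05*s^2 + 0.97*s - 0.13)^2 = (-2.756*s^2 - 7.928*s + 4.0032)/(1.1025*s^4 - 2.037*s^3 + 1.2139*s^2 - 0.2522*s + 0.0169)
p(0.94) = 44.95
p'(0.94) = -276.13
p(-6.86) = 1.94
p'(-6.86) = -0.02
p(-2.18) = 1.92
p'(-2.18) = 0.16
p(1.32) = 12.85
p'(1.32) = -24.42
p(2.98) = 3.96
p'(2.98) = -1.02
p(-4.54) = 1.88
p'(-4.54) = -0.02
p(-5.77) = 1.91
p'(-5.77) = -0.03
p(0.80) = 228.15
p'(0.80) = -6069.59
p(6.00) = 2.80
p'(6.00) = -0.14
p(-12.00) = 2.02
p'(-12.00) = -0.01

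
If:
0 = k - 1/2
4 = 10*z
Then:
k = 1/2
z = 2/5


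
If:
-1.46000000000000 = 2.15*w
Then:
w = -0.68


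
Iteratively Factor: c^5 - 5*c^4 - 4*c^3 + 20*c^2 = (c - 2)*(c^4 - 3*c^3 - 10*c^2) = c*(c - 2)*(c^3 - 3*c^2 - 10*c) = c^2*(c - 2)*(c^2 - 3*c - 10) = c^2*(c - 2)*(c + 2)*(c - 5)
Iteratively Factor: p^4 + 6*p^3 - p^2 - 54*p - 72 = (p + 2)*(p^3 + 4*p^2 - 9*p - 36) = (p + 2)*(p + 4)*(p^2 - 9) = (p - 3)*(p + 2)*(p + 4)*(p + 3)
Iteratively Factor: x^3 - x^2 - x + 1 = (x - 1)*(x^2 - 1) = (x - 1)*(x + 1)*(x - 1)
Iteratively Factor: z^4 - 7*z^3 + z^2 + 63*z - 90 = (z - 5)*(z^3 - 2*z^2 - 9*z + 18) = (z - 5)*(z - 2)*(z^2 - 9) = (z - 5)*(z - 3)*(z - 2)*(z + 3)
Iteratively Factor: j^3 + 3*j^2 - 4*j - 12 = (j + 3)*(j^2 - 4) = (j - 2)*(j + 3)*(j + 2)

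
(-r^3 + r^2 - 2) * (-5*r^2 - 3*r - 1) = 5*r^5 - 2*r^4 - 2*r^3 + 9*r^2 + 6*r + 2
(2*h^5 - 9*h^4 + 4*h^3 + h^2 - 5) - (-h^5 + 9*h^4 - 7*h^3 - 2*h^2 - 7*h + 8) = 3*h^5 - 18*h^4 + 11*h^3 + 3*h^2 + 7*h - 13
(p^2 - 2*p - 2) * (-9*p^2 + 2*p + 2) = -9*p^4 + 20*p^3 + 16*p^2 - 8*p - 4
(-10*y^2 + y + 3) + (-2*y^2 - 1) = -12*y^2 + y + 2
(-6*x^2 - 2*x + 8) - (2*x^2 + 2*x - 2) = -8*x^2 - 4*x + 10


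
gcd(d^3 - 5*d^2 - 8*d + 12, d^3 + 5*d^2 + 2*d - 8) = d^2 + d - 2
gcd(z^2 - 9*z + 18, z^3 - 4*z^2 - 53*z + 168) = z - 3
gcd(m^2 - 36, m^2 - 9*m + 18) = m - 6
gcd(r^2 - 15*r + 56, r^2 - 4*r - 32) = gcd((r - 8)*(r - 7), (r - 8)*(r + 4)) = r - 8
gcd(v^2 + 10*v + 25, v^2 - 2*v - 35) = v + 5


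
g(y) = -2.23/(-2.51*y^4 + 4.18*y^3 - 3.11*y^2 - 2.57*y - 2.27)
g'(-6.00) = 0.00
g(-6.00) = 0.00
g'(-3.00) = 0.01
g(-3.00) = 0.01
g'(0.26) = -0.82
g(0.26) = 0.72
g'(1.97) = -0.15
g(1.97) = 0.09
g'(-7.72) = 0.00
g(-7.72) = 0.00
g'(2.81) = -0.03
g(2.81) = 0.02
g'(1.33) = -0.32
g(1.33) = 0.24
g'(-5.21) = 0.00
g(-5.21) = 0.00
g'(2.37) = -0.07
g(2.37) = 0.05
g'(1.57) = -0.27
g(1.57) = 0.17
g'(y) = -2.23*(10.04*y^3 - 12.54*y^2 + 6.22*y + 2.57)/(-2.51*y^4 + 4.18*y^3 - 3.11*y^2 - 2.57*y - 2.27)^2 = (-22.3892*y^3 + 27.9642*y^2 - 13.8706*y - 5.7311)/(2.51*y^4 - 4.18*y^3 + 3.11*y^2 + 2.57*y + 2.27)^2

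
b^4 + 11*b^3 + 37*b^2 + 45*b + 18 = (b + 1)^2*(b + 3)*(b + 6)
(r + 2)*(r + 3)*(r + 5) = r^3 + 10*r^2 + 31*r + 30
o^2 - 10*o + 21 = (o - 7)*(o - 3)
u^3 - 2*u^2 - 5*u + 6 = (u - 3)*(u - 1)*(u + 2)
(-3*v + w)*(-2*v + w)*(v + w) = 6*v^3 + v^2*w - 4*v*w^2 + w^3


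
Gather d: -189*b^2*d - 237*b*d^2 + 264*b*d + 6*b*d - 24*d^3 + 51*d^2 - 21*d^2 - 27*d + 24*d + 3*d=-24*d^3 + d^2*(30 - 237*b) + d*(-189*b^2 + 270*b)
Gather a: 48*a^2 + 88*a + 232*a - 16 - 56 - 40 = 48*a^2 + 320*a - 112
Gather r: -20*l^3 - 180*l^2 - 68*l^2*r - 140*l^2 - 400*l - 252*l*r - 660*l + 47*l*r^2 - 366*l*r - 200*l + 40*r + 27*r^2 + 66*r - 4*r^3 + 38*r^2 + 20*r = -20*l^3 - 320*l^2 - 1260*l - 4*r^3 + r^2*(47*l + 65) + r*(-68*l^2 - 618*l + 126)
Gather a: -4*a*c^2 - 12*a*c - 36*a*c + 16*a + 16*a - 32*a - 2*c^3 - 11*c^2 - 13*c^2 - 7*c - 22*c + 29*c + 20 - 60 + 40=a*(-4*c^2 - 48*c) - 2*c^3 - 24*c^2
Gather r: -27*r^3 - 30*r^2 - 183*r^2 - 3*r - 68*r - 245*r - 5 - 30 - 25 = -27*r^3 - 213*r^2 - 316*r - 60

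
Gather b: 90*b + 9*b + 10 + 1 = 99*b + 11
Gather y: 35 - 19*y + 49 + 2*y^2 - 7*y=2*y^2 - 26*y + 84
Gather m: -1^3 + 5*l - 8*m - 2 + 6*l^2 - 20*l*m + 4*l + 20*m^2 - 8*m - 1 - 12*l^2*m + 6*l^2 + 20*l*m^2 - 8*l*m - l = 12*l^2 + 8*l + m^2*(20*l + 20) + m*(-12*l^2 - 28*l - 16) - 4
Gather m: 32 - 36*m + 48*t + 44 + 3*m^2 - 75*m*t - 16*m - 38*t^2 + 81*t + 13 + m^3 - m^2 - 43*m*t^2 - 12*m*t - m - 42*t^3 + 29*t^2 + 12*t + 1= m^3 + 2*m^2 + m*(-43*t^2 - 87*t - 53) - 42*t^3 - 9*t^2 + 141*t + 90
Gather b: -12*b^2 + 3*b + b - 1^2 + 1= -12*b^2 + 4*b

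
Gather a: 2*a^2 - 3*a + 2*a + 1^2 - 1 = 2*a^2 - a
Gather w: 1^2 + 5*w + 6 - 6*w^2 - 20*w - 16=-6*w^2 - 15*w - 9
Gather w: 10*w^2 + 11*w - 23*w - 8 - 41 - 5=10*w^2 - 12*w - 54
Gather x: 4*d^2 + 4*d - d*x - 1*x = 4*d^2 + 4*d + x*(-d - 1)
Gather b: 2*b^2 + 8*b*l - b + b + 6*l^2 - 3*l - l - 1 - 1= 2*b^2 + 8*b*l + 6*l^2 - 4*l - 2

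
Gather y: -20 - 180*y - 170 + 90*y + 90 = -90*y - 100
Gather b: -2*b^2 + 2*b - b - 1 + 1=-2*b^2 + b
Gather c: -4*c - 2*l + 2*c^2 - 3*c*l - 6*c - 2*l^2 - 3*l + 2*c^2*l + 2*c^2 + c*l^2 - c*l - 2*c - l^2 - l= c^2*(2*l + 4) + c*(l^2 - 4*l - 12) - 3*l^2 - 6*l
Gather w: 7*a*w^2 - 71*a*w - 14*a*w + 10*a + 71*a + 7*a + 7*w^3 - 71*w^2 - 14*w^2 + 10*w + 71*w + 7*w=88*a + 7*w^3 + w^2*(7*a - 85) + w*(88 - 85*a)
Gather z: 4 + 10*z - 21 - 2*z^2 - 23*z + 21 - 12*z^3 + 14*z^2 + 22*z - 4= -12*z^3 + 12*z^2 + 9*z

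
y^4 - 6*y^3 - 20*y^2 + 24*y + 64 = (y - 8)*(y - 2)*(y + 2)^2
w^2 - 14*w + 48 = (w - 8)*(w - 6)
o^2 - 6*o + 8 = (o - 4)*(o - 2)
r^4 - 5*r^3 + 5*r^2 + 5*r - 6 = (r - 3)*(r - 2)*(r - 1)*(r + 1)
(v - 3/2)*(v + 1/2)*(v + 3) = v^3 + 2*v^2 - 15*v/4 - 9/4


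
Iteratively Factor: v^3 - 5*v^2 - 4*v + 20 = (v - 5)*(v^2 - 4) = (v - 5)*(v + 2)*(v - 2)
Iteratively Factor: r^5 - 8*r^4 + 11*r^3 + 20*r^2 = (r - 4)*(r^4 - 4*r^3 - 5*r^2) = r*(r - 4)*(r^3 - 4*r^2 - 5*r) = r^2*(r - 4)*(r^2 - 4*r - 5) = r^2*(r - 5)*(r - 4)*(r + 1)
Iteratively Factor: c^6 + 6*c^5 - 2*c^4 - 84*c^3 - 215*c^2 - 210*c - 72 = (c + 3)*(c^5 + 3*c^4 - 11*c^3 - 51*c^2 - 62*c - 24) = (c + 1)*(c + 3)*(c^4 + 2*c^3 - 13*c^2 - 38*c - 24) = (c + 1)^2*(c + 3)*(c^3 + c^2 - 14*c - 24) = (c + 1)^2*(c + 3)^2*(c^2 - 2*c - 8) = (c - 4)*(c + 1)^2*(c + 3)^2*(c + 2)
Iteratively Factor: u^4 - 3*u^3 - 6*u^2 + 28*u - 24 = (u - 2)*(u^3 - u^2 - 8*u + 12) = (u - 2)*(u + 3)*(u^2 - 4*u + 4) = (u - 2)^2*(u + 3)*(u - 2)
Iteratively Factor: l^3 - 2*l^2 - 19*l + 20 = (l - 5)*(l^2 + 3*l - 4) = (l - 5)*(l + 4)*(l - 1)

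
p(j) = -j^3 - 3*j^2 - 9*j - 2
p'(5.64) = -138.27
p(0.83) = -12.11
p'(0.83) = -16.05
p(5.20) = -270.53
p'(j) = -3*j^2 - 6*j - 9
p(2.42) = -55.52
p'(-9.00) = -198.00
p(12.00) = -2270.00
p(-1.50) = 8.12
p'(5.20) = -121.32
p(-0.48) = 1.74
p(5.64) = -327.59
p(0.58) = -8.42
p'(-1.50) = -6.75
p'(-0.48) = -6.81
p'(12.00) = -513.00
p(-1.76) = 10.00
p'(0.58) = -13.49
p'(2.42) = -41.09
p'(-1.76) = -7.73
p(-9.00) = 565.00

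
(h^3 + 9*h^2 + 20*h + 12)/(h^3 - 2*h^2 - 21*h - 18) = (h^2 + 8*h + 12)/(h^2 - 3*h - 18)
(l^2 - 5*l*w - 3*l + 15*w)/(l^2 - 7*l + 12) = (l - 5*w)/(l - 4)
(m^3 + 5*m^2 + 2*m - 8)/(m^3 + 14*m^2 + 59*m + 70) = (m^2 + 3*m - 4)/(m^2 + 12*m + 35)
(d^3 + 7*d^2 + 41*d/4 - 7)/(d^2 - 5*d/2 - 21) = (d^2 + 7*d/2 - 2)/(d - 6)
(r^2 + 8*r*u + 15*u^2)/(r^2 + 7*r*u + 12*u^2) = (r + 5*u)/(r + 4*u)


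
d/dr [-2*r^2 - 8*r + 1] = -4*r - 8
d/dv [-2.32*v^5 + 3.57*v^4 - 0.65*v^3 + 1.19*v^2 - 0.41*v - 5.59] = -11.6*v^4 + 14.28*v^3 - 1.95*v^2 + 2.38*v - 0.41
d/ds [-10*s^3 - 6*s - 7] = -30*s^2 - 6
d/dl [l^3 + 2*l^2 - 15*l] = 3*l^2 + 4*l - 15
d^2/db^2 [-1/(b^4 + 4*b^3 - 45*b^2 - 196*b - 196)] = 2*(3*(2*b^2 + 4*b - 15)*(-b^4 - 4*b^3 + 45*b^2 + 196*b + 196) + 4*(2*b^3 + 6*b^2 - 45*b - 98)^2)/(-b^4 - 4*b^3 + 45*b^2 + 196*b + 196)^3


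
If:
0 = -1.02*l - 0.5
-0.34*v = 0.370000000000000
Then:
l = -0.49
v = -1.09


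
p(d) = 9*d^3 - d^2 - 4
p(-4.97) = -1133.57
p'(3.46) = 316.31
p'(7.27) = 1412.49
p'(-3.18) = 279.39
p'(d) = 27*d^2 - 2*d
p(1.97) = 60.93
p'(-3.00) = 249.00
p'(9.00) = 2169.00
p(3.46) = 356.82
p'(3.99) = 421.86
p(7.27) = 3401.31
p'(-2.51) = 175.12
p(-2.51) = -152.62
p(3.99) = 551.77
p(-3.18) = -303.53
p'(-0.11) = 0.55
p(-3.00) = -256.00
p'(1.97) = 100.84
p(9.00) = 6476.00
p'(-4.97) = 676.86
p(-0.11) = -4.02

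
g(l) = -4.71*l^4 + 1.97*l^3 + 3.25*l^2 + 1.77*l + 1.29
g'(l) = -18.84*l^3 + 5.91*l^2 + 6.5*l + 1.77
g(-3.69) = -933.19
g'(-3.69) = 1004.84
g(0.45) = 2.73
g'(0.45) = 4.17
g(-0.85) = -1.53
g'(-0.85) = 12.09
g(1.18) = 2.01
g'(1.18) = -13.29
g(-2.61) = -234.78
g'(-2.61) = 360.03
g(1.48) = -5.18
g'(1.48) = -36.74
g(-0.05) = 1.21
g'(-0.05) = 1.46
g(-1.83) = -55.96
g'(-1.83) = 125.13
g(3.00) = -292.47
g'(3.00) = -434.22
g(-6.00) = -6422.01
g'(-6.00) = 4244.97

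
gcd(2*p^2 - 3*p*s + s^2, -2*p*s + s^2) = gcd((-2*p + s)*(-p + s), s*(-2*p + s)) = 2*p - s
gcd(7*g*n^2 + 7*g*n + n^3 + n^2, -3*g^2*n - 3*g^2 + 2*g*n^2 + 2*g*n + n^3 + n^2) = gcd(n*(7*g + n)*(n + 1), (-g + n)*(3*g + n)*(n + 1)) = n + 1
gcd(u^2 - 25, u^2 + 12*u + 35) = u + 5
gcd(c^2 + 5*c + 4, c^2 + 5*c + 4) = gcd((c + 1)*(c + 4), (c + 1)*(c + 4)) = c^2 + 5*c + 4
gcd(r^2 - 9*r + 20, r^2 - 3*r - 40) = 1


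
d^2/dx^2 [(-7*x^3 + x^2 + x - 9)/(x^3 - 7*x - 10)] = 2*(x^6 - 144*x^5 - 453*x^4 - 266*x^3 - 1221*x^2 - 2370*x - 411)/(x^9 - 21*x^7 - 30*x^6 + 147*x^5 + 420*x^4 - 43*x^3 - 1470*x^2 - 2100*x - 1000)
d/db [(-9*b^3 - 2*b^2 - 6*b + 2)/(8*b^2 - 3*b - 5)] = 3*(-24*b^4 + 18*b^3 + 63*b^2 - 4*b + 12)/(64*b^4 - 48*b^3 - 71*b^2 + 30*b + 25)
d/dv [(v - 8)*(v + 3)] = 2*v - 5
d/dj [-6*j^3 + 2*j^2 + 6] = 2*j*(2 - 9*j)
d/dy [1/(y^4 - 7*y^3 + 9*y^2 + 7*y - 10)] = (-4*y^3 + 21*y^2 - 18*y - 7)/(y^4 - 7*y^3 + 9*y^2 + 7*y - 10)^2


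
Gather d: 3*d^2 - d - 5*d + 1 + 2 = 3*d^2 - 6*d + 3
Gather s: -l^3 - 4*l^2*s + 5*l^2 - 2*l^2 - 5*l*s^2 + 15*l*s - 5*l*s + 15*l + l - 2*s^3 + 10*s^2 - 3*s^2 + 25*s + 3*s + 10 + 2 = -l^3 + 3*l^2 + 16*l - 2*s^3 + s^2*(7 - 5*l) + s*(-4*l^2 + 10*l + 28) + 12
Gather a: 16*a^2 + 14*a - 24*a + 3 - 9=16*a^2 - 10*a - 6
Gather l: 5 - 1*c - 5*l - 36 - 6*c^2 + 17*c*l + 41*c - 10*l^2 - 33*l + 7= -6*c^2 + 40*c - 10*l^2 + l*(17*c - 38) - 24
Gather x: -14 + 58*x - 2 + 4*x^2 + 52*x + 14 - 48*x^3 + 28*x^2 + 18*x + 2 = -48*x^3 + 32*x^2 + 128*x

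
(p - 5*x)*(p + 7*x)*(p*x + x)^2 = p^4*x^2 + 2*p^3*x^3 + 2*p^3*x^2 - 35*p^2*x^4 + 4*p^2*x^3 + p^2*x^2 - 70*p*x^4 + 2*p*x^3 - 35*x^4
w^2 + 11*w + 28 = (w + 4)*(w + 7)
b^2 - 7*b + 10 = (b - 5)*(b - 2)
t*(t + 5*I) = t^2 + 5*I*t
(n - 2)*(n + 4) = n^2 + 2*n - 8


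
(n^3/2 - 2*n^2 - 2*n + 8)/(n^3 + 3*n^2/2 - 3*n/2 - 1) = (n^2 - 6*n + 8)/(2*n^2 - n - 1)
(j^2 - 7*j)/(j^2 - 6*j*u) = (j - 7)/(j - 6*u)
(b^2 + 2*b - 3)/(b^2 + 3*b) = (b - 1)/b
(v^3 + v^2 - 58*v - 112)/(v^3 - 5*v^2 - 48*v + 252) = (v^2 - 6*v - 16)/(v^2 - 12*v + 36)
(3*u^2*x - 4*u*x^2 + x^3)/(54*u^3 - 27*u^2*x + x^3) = x*(-u + x)/(-18*u^2 + 3*u*x + x^2)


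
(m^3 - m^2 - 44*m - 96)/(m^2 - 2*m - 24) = (m^2 - 5*m - 24)/(m - 6)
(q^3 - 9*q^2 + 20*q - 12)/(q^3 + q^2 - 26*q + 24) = (q^2 - 8*q + 12)/(q^2 + 2*q - 24)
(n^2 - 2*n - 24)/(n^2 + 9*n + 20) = (n - 6)/(n + 5)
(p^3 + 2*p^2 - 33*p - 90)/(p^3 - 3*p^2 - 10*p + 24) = (p^2 - p - 30)/(p^2 - 6*p + 8)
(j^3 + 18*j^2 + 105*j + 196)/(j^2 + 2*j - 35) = (j^2 + 11*j + 28)/(j - 5)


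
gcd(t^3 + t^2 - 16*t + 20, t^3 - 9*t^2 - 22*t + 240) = t + 5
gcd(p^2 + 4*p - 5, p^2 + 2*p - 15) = p + 5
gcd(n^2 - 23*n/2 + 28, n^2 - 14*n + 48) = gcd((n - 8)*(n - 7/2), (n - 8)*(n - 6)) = n - 8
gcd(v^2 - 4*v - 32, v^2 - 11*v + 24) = v - 8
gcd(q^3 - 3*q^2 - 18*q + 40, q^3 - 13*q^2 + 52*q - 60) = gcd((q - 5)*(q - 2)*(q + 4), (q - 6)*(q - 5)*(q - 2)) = q^2 - 7*q + 10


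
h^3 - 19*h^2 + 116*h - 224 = (h - 8)*(h - 7)*(h - 4)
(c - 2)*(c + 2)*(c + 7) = c^3 + 7*c^2 - 4*c - 28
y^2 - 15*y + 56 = (y - 8)*(y - 7)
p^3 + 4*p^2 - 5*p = p*(p - 1)*(p + 5)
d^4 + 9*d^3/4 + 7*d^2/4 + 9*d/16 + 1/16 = (d + 1/4)*(d + 1/2)^2*(d + 1)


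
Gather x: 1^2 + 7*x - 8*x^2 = -8*x^2 + 7*x + 1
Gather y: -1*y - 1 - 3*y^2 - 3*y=-3*y^2 - 4*y - 1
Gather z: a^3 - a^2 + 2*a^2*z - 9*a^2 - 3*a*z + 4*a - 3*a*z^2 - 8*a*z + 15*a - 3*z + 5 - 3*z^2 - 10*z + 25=a^3 - 10*a^2 + 19*a + z^2*(-3*a - 3) + z*(2*a^2 - 11*a - 13) + 30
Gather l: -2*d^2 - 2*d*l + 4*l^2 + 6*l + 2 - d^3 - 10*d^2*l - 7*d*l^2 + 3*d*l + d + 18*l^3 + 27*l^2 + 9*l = -d^3 - 2*d^2 + d + 18*l^3 + l^2*(31 - 7*d) + l*(-10*d^2 + d + 15) + 2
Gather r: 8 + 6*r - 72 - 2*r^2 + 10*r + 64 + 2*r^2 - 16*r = 0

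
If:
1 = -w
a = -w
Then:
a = 1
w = -1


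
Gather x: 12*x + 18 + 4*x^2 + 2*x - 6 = 4*x^2 + 14*x + 12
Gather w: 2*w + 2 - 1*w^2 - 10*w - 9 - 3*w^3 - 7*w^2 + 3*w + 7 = -3*w^3 - 8*w^2 - 5*w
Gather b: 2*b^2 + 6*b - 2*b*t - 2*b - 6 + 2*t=2*b^2 + b*(4 - 2*t) + 2*t - 6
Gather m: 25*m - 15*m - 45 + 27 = 10*m - 18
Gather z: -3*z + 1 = 1 - 3*z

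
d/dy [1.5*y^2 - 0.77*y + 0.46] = 3.0*y - 0.77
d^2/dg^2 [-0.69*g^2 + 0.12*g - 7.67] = -1.38000000000000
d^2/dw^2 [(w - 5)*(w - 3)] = 2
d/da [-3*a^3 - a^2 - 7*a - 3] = -9*a^2 - 2*a - 7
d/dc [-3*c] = -3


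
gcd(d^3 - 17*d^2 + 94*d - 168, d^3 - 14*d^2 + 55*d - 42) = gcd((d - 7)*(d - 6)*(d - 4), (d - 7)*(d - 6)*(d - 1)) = d^2 - 13*d + 42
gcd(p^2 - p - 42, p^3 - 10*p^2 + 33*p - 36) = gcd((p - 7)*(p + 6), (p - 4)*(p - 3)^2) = 1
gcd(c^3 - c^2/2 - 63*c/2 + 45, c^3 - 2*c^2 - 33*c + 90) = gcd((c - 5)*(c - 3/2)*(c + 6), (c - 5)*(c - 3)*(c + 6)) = c^2 + c - 30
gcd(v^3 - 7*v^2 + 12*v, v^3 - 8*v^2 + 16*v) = v^2 - 4*v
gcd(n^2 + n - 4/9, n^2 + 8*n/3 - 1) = n - 1/3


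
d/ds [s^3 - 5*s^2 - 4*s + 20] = 3*s^2 - 10*s - 4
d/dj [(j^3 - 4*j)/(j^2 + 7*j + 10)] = (j^2 + 10*j - 10)/(j^2 + 10*j + 25)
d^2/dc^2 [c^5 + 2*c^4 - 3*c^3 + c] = 2*c*(10*c^2 + 12*c - 9)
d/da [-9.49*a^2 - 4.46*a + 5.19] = -18.98*a - 4.46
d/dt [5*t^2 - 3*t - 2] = 10*t - 3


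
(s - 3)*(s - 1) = s^2 - 4*s + 3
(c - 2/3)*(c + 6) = c^2 + 16*c/3 - 4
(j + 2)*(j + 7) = j^2 + 9*j + 14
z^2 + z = z*(z + 1)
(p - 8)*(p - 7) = p^2 - 15*p + 56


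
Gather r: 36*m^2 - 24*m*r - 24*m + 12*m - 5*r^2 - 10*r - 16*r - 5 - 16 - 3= 36*m^2 - 12*m - 5*r^2 + r*(-24*m - 26) - 24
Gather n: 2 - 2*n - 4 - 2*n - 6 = -4*n - 8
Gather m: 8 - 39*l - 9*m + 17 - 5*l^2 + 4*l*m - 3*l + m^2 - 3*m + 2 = -5*l^2 - 42*l + m^2 + m*(4*l - 12) + 27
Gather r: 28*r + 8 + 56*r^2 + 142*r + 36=56*r^2 + 170*r + 44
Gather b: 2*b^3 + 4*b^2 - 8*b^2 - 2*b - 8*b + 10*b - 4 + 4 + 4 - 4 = 2*b^3 - 4*b^2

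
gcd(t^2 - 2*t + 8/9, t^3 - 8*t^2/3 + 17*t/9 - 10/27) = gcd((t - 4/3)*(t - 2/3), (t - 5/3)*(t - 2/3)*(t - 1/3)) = t - 2/3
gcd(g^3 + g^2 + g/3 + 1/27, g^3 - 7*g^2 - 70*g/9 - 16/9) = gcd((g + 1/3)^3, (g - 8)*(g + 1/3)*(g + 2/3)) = g + 1/3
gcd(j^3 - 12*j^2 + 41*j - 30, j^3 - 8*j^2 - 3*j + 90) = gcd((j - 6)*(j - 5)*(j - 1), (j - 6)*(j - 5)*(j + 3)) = j^2 - 11*j + 30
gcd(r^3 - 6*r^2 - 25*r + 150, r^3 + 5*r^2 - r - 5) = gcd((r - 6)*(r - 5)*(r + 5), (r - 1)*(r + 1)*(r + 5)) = r + 5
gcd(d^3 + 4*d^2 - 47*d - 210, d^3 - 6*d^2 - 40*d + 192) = d + 6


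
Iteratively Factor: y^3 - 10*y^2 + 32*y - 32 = (y - 4)*(y^2 - 6*y + 8) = (y - 4)*(y - 2)*(y - 4)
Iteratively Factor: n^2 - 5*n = (n)*(n - 5)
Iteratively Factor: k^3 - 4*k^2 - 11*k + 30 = (k - 2)*(k^2 - 2*k - 15) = (k - 2)*(k + 3)*(k - 5)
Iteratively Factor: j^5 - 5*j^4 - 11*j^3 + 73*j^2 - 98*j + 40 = (j - 5)*(j^4 - 11*j^2 + 18*j - 8) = (j - 5)*(j + 4)*(j^3 - 4*j^2 + 5*j - 2) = (j - 5)*(j - 2)*(j + 4)*(j^2 - 2*j + 1) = (j - 5)*(j - 2)*(j - 1)*(j + 4)*(j - 1)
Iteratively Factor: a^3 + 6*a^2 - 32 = (a - 2)*(a^2 + 8*a + 16) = (a - 2)*(a + 4)*(a + 4)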